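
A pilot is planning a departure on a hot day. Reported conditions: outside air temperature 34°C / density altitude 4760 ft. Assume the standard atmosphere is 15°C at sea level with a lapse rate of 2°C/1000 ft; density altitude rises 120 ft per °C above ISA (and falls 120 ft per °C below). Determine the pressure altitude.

2000 ft

DA = PA + 120 × (OAT − (15 − 2·PA/1000)) = PA + 120·OAT − 1800 + 0.24·PA = 1.24·PA + 120·OAT − 1800.
So 1.24·PA = 4760 − 120 × 34 + 1800 = 2480.
PA = 2480 / 1.24 = 2000 ft.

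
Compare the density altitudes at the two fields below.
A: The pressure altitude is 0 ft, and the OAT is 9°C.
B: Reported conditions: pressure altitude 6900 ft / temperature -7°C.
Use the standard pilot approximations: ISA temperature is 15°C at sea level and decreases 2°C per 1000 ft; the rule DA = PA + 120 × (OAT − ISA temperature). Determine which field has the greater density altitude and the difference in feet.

A: ISA temp = 15°C, deviation -6°C, DA = 0 + 120 × (-6) = -720 ft.
B: ISA temp = 1.2°C, deviation -8.2°C, DA = 6900 + 120 × (-8.2) = 5916 ft.
B is higher by 5916 − (-720) = 6636 ft.

B by 6636 ft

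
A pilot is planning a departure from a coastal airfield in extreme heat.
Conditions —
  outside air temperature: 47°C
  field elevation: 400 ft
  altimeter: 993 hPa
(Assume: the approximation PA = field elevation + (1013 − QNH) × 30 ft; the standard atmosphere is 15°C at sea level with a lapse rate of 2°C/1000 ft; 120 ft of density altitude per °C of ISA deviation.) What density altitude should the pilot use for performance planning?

5080 ft

Pressure altitude = 400 + (1013 − 993) × 30 = 400 + (+600) = 1000 ft.
ISA temperature at 1000 ft = 15 − 2 × (1000/1000) = 13°C.
ISA deviation = 47 − 13 = +34°C.
Density altitude = 1000 + 120 × (34) = 5080 ft.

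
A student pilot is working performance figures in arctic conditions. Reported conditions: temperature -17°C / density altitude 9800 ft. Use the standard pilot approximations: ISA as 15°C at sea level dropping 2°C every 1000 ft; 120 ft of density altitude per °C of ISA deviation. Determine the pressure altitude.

DA = PA + 120 × (OAT − (15 − 2·PA/1000)) = PA + 120·OAT − 1800 + 0.24·PA = 1.24·PA + 120·OAT − 1800.
So 1.24·PA = 9800 − 120 × (-17) + 1800 = 13640.
PA = 13640 / 1.24 = 11000 ft.

11000 ft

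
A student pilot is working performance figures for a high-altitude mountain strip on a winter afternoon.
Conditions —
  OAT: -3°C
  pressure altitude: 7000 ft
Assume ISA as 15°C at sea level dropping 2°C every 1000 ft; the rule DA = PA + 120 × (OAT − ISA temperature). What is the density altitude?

6520 ft

ISA temperature at 7000 ft = 15 − 2 × (7000/1000) = 1°C.
ISA deviation = -3 − 1 = -4°C.
Density altitude = 7000 + 120 × (-4) = 7000 + (-480) = 6520 ft.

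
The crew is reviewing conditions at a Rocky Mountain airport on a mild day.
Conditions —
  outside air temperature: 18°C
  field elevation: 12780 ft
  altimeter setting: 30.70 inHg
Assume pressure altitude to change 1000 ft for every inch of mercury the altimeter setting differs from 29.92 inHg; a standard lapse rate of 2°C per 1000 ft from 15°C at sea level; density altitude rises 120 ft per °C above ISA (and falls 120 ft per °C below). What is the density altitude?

Pressure altitude = 12780 + (29.92 − 30.70) × 1000 = 12780 + (-780) = 12000 ft.
ISA temperature at 12000 ft = 15 − 2 × (12000/1000) = -9°C.
ISA deviation = 18 − (-9) = +27°C.
Density altitude = 12000 + 120 × (27) = 15240 ft.

15240 ft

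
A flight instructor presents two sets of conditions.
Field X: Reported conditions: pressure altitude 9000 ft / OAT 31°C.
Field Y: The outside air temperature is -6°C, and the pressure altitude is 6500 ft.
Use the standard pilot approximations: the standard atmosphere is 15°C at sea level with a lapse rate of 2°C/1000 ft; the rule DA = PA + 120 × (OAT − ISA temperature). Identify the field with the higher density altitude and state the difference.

Field X: ISA temp = -3°C, deviation +34°C, DA = 9000 + 120 × 34 = 13080 ft.
Field Y: ISA temp = 2°C, deviation -8°C, DA = 6500 + 120 × (-8) = 5540 ft.
Field X is higher by 13080 − 5540 = 7540 ft.

Field X by 7540 ft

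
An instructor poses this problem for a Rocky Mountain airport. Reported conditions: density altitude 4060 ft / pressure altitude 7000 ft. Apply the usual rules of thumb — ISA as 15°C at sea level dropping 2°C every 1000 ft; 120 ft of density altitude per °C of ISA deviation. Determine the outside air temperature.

-23.5°C

Density altitude − pressure altitude = 4060 − 7000 = -2940 ft.
At 120 ft/°C that is an ISA deviation of -2940/120 = -24.5°C.
ISA temperature at 7000 ft = 15 − 2 × (7000/1000) = 1°C.
OAT = ISA + deviation = 1 + (-24.5) = -23.5°C.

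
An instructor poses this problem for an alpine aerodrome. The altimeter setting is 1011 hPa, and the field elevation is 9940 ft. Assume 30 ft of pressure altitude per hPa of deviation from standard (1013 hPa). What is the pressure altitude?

Pressure correction = (1013 − 1011) × 30 = +60 ft.
Pressure altitude = 9940 + (+60) = 10000 ft.

10000 ft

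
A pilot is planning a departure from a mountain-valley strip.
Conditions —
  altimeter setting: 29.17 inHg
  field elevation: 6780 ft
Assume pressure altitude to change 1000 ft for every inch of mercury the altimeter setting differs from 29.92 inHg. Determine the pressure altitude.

Pressure correction = (29.92 − 29.17) × 1000 = +750 ft.
Pressure altitude = 6780 + (+750) = 7530 ft.

7530 ft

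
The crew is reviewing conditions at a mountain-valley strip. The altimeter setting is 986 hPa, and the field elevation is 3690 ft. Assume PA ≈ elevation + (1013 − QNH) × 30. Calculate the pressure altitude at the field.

Pressure correction = (1013 − 986) × 30 = +810 ft.
Pressure altitude = 3690 + (+810) = 4500 ft.

4500 ft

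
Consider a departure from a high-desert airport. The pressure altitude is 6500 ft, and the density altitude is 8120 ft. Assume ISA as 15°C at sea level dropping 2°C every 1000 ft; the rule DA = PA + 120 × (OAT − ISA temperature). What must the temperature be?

Density altitude − pressure altitude = 8120 − 6500 = +1620 ft.
At 120 ft/°C that is an ISA deviation of 1620/120 = +13.5°C.
ISA temperature at 6500 ft = 15 − 2 × (6500/1000) = 2°C.
OAT = ISA + deviation = 2 + (+13.5) = 15.5°C.

15.5°C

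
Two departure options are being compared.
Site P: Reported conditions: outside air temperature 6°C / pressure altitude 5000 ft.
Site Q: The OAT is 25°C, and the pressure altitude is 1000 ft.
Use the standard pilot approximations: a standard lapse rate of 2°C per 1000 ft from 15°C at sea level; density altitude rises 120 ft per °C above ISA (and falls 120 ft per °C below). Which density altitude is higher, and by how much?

Site P by 2680 ft

Site P: ISA temp = 5°C, deviation +1°C, DA = 5000 + 120 × 1 = 5120 ft.
Site Q: ISA temp = 13°C, deviation +12°C, DA = 1000 + 120 × 12 = 2440 ft.
Site P is higher by 5120 − 2440 = 2680 ft.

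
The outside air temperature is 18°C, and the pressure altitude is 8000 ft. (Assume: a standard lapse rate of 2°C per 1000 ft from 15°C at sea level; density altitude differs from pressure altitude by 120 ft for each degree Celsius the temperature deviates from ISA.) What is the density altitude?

10280 ft

ISA temperature at 8000 ft = 15 − 2 × (8000/1000) = -1°C.
ISA deviation = 18 − (-1) = +19°C.
Density altitude = 8000 + 120 × (19) = 8000 + (+2280) = 10280 ft.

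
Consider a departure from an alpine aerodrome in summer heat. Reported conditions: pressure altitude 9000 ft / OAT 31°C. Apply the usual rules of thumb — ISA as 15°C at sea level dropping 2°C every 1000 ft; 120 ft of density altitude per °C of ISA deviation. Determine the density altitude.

13080 ft

ISA temperature at 9000 ft = 15 − 2 × (9000/1000) = -3°C.
ISA deviation = 31 − (-3) = +34°C.
Density altitude = 9000 + 120 × (34) = 9000 + (+4080) = 13080 ft.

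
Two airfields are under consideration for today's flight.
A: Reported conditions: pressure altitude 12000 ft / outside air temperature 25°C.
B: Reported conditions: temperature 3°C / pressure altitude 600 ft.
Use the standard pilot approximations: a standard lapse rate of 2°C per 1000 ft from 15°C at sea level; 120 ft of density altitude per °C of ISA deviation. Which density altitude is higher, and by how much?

A: ISA temp = -9°C, deviation +34°C, DA = 12000 + 120 × 34 = 16080 ft.
B: ISA temp = 13.8°C, deviation -10.8°C, DA = 600 + 120 × (-10.8) = -696 ft.
A is higher by 16080 − (-696) = 16776 ft.

A by 16776 ft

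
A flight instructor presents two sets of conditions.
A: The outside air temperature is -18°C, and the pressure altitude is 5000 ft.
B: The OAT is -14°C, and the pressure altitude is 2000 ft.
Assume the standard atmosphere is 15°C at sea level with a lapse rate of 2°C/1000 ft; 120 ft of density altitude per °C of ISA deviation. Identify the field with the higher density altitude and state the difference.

A by 3240 ft

A: ISA temp = 5°C, deviation -23°C, DA = 5000 + 120 × (-23) = 2240 ft.
B: ISA temp = 11°C, deviation -25°C, DA = 2000 + 120 × (-25) = -1000 ft.
A is higher by 2240 − (-1000) = 3240 ft.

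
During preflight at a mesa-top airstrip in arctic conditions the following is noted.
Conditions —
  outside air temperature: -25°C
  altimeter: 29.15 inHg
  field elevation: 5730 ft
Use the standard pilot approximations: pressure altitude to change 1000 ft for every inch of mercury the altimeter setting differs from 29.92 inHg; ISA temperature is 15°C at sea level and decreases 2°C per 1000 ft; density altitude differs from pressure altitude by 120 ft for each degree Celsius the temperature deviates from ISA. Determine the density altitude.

Pressure altitude = 5730 + (29.92 − 29.15) × 1000 = 5730 + (+770) = 6500 ft.
ISA temperature at 6500 ft = 15 − 2 × (6500/1000) = 2°C.
ISA deviation = -25 − 2 = -27°C.
Density altitude = 6500 + 120 × (-27) = 3260 ft.

3260 ft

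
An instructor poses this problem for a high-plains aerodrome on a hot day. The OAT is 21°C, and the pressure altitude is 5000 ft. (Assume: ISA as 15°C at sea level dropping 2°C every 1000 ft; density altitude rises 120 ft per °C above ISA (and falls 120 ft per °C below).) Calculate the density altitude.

6920 ft

ISA temperature at 5000 ft = 15 − 2 × (5000/1000) = 5°C.
ISA deviation = 21 − 5 = +16°C.
Density altitude = 5000 + 120 × (16) = 5000 + (+1920) = 6920 ft.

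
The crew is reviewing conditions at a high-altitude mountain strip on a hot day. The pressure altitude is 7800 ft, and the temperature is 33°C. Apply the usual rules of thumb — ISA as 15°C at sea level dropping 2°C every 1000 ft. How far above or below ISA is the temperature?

ISA temperature at 7800 ft = 15 − 2 × (7800/1000) = -0.6°C.
Deviation = OAT − ISA = 33 − (-0.6) = +33.6°C.

ISA+33.6°C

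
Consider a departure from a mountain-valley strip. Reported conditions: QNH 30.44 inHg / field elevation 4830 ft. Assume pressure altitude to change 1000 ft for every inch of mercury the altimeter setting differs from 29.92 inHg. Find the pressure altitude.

4310 ft

Pressure correction = (29.92 − 30.44) × 1000 = -520 ft.
Pressure altitude = 4830 + (-520) = 4310 ft.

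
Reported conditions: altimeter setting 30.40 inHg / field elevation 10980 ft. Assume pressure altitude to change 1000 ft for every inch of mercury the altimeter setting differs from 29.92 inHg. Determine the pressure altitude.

Pressure correction = (29.92 − 30.40) × 1000 = -480 ft.
Pressure altitude = 10980 + (-480) = 10500 ft.

10500 ft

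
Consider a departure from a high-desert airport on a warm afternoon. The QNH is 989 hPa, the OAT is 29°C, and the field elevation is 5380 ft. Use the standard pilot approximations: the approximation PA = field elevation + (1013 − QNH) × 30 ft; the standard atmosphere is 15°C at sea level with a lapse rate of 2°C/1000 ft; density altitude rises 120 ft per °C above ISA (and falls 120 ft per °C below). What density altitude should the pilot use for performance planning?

9244 ft

Pressure altitude = 5380 + (1013 − 989) × 30 = 5380 + (+720) = 6100 ft.
ISA temperature at 6100 ft = 15 − 2 × (6100/1000) = 2.8°C.
ISA deviation = 29 − 2.8 = +26.2°C.
Density altitude = 6100 + 120 × (26.2) = 9244 ft.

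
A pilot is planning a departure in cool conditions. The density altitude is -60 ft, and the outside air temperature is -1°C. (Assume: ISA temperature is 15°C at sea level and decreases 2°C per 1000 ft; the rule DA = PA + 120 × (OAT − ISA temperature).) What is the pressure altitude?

DA = PA + 120 × (OAT − (15 − 2·PA/1000)) = PA + 120·OAT − 1800 + 0.24·PA = 1.24·PA + 120·OAT − 1800.
So 1.24·PA = -60 − 120 × (-1) + 1800 = 1860.
PA = 1860 / 1.24 = 1500 ft.

1500 ft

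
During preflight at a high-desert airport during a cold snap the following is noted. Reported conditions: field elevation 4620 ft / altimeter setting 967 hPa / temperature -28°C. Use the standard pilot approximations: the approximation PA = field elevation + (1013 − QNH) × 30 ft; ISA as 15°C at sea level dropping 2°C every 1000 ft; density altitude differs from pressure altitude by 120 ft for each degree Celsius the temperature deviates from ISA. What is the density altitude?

2280 ft

Pressure altitude = 4620 + (1013 − 967) × 30 = 4620 + (+1380) = 6000 ft.
ISA temperature at 6000 ft = 15 − 2 × (6000/1000) = 3°C.
ISA deviation = -28 − 3 = -31°C.
Density altitude = 6000 + 120 × (-31) = 2280 ft.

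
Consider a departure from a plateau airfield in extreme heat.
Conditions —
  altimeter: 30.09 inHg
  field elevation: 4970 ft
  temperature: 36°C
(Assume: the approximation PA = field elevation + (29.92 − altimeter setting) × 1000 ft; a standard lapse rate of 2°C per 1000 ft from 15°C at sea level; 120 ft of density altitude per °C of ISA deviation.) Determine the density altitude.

8472 ft

Pressure altitude = 4970 + (29.92 − 30.09) × 1000 = 4970 + (-170) = 4800 ft.
ISA temperature at 4800 ft = 15 − 2 × (4800/1000) = 5.4°C.
ISA deviation = 36 − 5.4 = +30.6°C.
Density altitude = 4800 + 120 × (30.6) = 8472 ft.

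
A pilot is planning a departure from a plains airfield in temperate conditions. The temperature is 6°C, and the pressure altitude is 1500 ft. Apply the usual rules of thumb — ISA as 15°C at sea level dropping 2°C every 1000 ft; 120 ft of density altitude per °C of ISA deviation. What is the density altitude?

780 ft

ISA temperature at 1500 ft = 15 − 2 × (1500/1000) = 12°C.
ISA deviation = 6 − 12 = -6°C.
Density altitude = 1500 + 120 × (-6) = 1500 + (-720) = 780 ft.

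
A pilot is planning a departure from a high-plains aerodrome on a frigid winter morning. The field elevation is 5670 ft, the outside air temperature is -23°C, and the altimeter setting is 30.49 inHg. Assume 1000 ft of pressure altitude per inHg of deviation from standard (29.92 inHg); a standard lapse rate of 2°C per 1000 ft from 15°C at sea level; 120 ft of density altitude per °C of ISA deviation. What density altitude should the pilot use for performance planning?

1764 ft

Pressure altitude = 5670 + (29.92 − 30.49) × 1000 = 5670 + (-570) = 5100 ft.
ISA temperature at 5100 ft = 15 − 2 × (5100/1000) = 4.8°C.
ISA deviation = -23 − 4.8 = -27.8°C.
Density altitude = 5100 + 120 × (-27.8) = 1764 ft.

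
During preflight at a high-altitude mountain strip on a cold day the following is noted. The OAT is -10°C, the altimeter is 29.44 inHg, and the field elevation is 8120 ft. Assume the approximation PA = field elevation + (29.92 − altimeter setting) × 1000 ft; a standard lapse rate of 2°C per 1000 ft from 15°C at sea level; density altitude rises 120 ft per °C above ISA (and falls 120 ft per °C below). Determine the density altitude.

Pressure altitude = 8120 + (29.92 − 29.44) × 1000 = 8120 + (+480) = 8600 ft.
ISA temperature at 8600 ft = 15 − 2 × (8600/1000) = -2.2°C.
ISA deviation = -10 − (-2.2) = -7.8°C.
Density altitude = 8600 + 120 × (-7.8) = 7664 ft.

7664 ft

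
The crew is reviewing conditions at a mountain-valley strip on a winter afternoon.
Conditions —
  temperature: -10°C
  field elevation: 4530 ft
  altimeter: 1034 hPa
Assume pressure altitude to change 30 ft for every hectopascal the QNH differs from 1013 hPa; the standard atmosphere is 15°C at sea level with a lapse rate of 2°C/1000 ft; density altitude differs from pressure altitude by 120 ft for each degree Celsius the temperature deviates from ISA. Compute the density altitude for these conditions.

Pressure altitude = 4530 + (1013 − 1034) × 30 = 4530 + (-630) = 3900 ft.
ISA temperature at 3900 ft = 15 − 2 × (3900/1000) = 7.2°C.
ISA deviation = -10 − 7.2 = -17.2°C.
Density altitude = 3900 + 120 × (-17.2) = 1836 ft.

1836 ft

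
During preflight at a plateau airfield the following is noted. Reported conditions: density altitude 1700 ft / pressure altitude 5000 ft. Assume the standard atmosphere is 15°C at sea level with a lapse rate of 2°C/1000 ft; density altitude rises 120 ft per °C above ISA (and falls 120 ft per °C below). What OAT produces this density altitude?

Density altitude − pressure altitude = 1700 − 5000 = -3300 ft.
At 120 ft/°C that is an ISA deviation of -3300/120 = -27.5°C.
ISA temperature at 5000 ft = 15 − 2 × (5000/1000) = 5°C.
OAT = ISA + deviation = 5 + (-27.5) = -22.5°C.

-22.5°C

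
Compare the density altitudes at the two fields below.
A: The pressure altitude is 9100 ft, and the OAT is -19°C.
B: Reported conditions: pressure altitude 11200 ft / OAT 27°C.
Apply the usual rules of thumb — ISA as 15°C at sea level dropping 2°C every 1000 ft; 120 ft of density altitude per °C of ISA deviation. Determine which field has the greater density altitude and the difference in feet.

A: ISA temp = -3.2°C, deviation -15.8°C, DA = 9100 + 120 × (-15.8) = 7204 ft.
B: ISA temp = -7.4°C, deviation +34.4°C, DA = 11200 + 120 × 34.4 = 15328 ft.
B is higher by 15328 − 7204 = 8124 ft.

B by 8124 ft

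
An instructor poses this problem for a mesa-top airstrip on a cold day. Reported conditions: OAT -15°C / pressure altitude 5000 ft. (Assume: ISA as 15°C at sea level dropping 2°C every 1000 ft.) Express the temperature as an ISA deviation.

ISA-20°C

ISA temperature at 5000 ft = 15 − 2 × (5000/1000) = 5°C.
Deviation = OAT − ISA = -15 − 5 = -20°C.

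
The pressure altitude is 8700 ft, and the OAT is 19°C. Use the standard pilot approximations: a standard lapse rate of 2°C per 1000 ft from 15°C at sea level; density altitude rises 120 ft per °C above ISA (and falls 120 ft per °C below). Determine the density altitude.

ISA temperature at 8700 ft = 15 − 2 × (8700/1000) = -2.4°C.
ISA deviation = 19 − (-2.4) = +21.4°C.
Density altitude = 8700 + 120 × (21.4) = 8700 + (+2568) = 11268 ft.

11268 ft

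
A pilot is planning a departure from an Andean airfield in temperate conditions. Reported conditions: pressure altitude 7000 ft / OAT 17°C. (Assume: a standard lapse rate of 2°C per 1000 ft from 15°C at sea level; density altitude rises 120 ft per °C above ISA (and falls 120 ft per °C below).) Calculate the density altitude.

8920 ft

ISA temperature at 7000 ft = 15 − 2 × (7000/1000) = 1°C.
ISA deviation = 17 − 1 = +16°C.
Density altitude = 7000 + 120 × (16) = 7000 + (+1920) = 8920 ft.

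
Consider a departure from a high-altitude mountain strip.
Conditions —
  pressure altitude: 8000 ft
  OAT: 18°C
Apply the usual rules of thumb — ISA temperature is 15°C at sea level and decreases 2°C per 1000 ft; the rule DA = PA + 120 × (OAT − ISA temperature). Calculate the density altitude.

ISA temperature at 8000 ft = 15 − 2 × (8000/1000) = -1°C.
ISA deviation = 18 − (-1) = +19°C.
Density altitude = 8000 + 120 × (19) = 8000 + (+2280) = 10280 ft.

10280 ft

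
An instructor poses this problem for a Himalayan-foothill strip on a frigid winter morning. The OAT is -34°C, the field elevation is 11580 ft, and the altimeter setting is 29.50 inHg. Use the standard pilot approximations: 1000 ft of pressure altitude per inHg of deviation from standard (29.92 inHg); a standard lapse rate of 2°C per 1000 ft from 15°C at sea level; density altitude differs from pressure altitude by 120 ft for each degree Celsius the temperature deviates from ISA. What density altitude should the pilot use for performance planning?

Pressure altitude = 11580 + (29.92 − 29.50) × 1000 = 11580 + (+420) = 12000 ft.
ISA temperature at 12000 ft = 15 − 2 × (12000/1000) = -9°C.
ISA deviation = -34 − (-9) = -25°C.
Density altitude = 12000 + 120 × (-25) = 9000 ft.

9000 ft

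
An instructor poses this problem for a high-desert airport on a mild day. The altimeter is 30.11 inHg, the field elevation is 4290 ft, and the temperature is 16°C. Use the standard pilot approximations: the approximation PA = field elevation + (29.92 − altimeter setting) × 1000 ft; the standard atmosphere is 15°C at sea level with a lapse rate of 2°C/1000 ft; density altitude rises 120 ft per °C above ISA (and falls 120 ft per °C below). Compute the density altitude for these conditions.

5204 ft

Pressure altitude = 4290 + (29.92 − 30.11) × 1000 = 4290 + (-190) = 4100 ft.
ISA temperature at 4100 ft = 15 − 2 × (4100/1000) = 6.8°C.
ISA deviation = 16 − 6.8 = +9.2°C.
Density altitude = 4100 + 120 × (9.2) = 5204 ft.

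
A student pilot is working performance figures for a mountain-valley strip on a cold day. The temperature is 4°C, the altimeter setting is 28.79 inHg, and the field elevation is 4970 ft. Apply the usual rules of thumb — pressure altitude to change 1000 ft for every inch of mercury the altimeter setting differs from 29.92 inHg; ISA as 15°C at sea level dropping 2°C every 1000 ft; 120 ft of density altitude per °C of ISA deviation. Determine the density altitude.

Pressure altitude = 4970 + (29.92 − 28.79) × 1000 = 4970 + (+1130) = 6100 ft.
ISA temperature at 6100 ft = 15 − 2 × (6100/1000) = 2.8°C.
ISA deviation = 4 − 2.8 = +1.2°C.
Density altitude = 6100 + 120 × (1.2) = 6244 ft.

6244 ft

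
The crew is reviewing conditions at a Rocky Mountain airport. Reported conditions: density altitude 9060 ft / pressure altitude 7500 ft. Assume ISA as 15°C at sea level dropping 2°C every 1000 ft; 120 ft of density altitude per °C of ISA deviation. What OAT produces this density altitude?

Density altitude − pressure altitude = 9060 − 7500 = +1560 ft.
At 120 ft/°C that is an ISA deviation of 1560/120 = +13°C.
ISA temperature at 7500 ft = 15 − 2 × (7500/1000) = 0°C.
OAT = ISA + deviation = 0 + (+13) = 13°C.

13°C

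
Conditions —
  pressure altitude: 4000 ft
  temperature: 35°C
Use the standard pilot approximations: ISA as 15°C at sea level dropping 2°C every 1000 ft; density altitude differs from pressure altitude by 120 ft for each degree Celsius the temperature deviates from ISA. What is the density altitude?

ISA temperature at 4000 ft = 15 − 2 × (4000/1000) = 7°C.
ISA deviation = 35 − 7 = +28°C.
Density altitude = 4000 + 120 × (28) = 4000 + (+3360) = 7360 ft.

7360 ft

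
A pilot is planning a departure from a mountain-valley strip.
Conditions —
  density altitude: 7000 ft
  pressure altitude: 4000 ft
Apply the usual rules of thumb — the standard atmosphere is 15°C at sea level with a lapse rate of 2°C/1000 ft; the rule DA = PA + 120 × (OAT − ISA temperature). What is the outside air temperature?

32°C

Density altitude − pressure altitude = 7000 − 4000 = +3000 ft.
At 120 ft/°C that is an ISA deviation of 3000/120 = +25°C.
ISA temperature at 4000 ft = 15 − 2 × (4000/1000) = 7°C.
OAT = ISA + deviation = 7 + (+25) = 32°C.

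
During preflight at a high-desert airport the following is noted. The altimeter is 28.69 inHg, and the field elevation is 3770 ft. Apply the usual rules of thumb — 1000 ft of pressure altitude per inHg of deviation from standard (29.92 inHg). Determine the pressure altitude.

Pressure correction = (29.92 − 28.69) × 1000 = +1230 ft.
Pressure altitude = 3770 + (+1230) = 5000 ft.

5000 ft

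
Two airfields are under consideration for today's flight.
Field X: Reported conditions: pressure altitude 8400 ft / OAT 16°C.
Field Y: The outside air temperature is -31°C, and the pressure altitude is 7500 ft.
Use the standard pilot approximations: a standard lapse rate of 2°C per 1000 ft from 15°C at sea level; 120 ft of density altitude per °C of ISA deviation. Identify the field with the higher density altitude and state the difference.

Field X by 6756 ft

Field X: ISA temp = -1.8°C, deviation +17.8°C, DA = 8400 + 120 × 17.8 = 10536 ft.
Field Y: ISA temp = 0°C, deviation -31°C, DA = 7500 + 120 × (-31) = 3780 ft.
Field X is higher by 10536 − 3780 = 6756 ft.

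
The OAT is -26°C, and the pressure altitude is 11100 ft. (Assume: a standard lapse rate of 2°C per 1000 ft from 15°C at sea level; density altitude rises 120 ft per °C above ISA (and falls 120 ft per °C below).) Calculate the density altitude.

ISA temperature at 11100 ft = 15 − 2 × (11100/1000) = -7.2°C.
ISA deviation = -26 − (-7.2) = -18.8°C.
Density altitude = 11100 + 120 × (-18.8) = 11100 + (-2256) = 8844 ft.

8844 ft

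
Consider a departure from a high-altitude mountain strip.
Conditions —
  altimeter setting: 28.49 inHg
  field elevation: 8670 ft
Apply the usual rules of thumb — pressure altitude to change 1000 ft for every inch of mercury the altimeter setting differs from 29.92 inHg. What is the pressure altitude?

10100 ft

Pressure correction = (29.92 − 28.49) × 1000 = +1430 ft.
Pressure altitude = 8670 + (+1430) = 10100 ft.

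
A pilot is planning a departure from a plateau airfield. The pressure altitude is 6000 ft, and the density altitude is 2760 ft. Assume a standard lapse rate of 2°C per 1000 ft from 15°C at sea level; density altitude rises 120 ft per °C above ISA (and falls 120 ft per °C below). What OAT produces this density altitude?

-24°C

Density altitude − pressure altitude = 2760 − 6000 = -3240 ft.
At 120 ft/°C that is an ISA deviation of -3240/120 = -27°C.
ISA temperature at 6000 ft = 15 − 2 × (6000/1000) = 3°C.
OAT = ISA + deviation = 3 + (-27) = -24°C.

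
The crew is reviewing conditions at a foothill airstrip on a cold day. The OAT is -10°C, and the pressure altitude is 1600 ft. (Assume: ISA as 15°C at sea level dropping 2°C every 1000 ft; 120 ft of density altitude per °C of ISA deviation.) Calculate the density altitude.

-1016 ft

ISA temperature at 1600 ft = 15 − 2 × (1600/1000) = 11.8°C.
ISA deviation = -10 − 11.8 = -21.8°C.
Density altitude = 1600 + 120 × (-21.8) = 1600 + (-2616) = -1016 ft.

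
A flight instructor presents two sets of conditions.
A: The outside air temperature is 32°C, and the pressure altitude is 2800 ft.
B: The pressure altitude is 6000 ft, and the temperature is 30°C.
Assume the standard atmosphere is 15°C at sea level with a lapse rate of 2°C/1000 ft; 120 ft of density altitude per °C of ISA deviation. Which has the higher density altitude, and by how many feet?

B by 3728 ft

A: ISA temp = 9.4°C, deviation +22.6°C, DA = 2800 + 120 × 22.6 = 5512 ft.
B: ISA temp = 3°C, deviation +27°C, DA = 6000 + 120 × 27 = 9240 ft.
B is higher by 9240 − 5512 = 3728 ft.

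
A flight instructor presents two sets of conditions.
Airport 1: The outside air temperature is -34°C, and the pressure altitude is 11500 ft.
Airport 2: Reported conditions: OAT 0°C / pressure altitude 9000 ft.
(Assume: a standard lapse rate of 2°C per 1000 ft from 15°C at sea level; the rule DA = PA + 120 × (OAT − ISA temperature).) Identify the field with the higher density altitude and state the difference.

Airport 2 by 980 ft

Airport 1: ISA temp = -8°C, deviation -26°C, DA = 11500 + 120 × (-26) = 8380 ft.
Airport 2: ISA temp = -3°C, deviation +3°C, DA = 9000 + 120 × 3 = 9360 ft.
Airport 2 is higher by 9360 − 8380 = 980 ft.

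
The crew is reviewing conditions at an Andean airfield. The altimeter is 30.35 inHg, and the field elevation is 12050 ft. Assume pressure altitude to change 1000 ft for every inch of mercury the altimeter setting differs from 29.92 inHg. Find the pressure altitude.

11620 ft

Pressure correction = (29.92 − 30.35) × 1000 = -430 ft.
Pressure altitude = 12050 + (-430) = 11620 ft.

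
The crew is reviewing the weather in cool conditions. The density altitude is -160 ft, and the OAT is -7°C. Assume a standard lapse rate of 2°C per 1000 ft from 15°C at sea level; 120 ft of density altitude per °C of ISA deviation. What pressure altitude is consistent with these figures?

2000 ft

DA = PA + 120 × (OAT − (15 − 2·PA/1000)) = PA + 120·OAT − 1800 + 0.24·PA = 1.24·PA + 120·OAT − 1800.
So 1.24·PA = -160 − 120 × (-7) + 1800 = 2480.
PA = 2480 / 1.24 = 2000 ft.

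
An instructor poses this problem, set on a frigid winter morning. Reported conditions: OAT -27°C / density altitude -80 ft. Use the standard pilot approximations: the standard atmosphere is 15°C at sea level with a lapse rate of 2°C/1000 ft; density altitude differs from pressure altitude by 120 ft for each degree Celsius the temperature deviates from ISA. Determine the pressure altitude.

DA = PA + 120 × (OAT − (15 − 2·PA/1000)) = PA + 120·OAT − 1800 + 0.24·PA = 1.24·PA + 120·OAT − 1800.
So 1.24·PA = -80 − 120 × (-27) + 1800 = 4960.
PA = 4960 / 1.24 = 4000 ft.

4000 ft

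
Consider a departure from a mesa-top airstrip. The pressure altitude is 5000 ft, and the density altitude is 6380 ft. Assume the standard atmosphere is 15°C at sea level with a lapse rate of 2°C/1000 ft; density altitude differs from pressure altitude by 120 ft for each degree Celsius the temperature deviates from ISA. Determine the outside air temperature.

16.5°C

Density altitude − pressure altitude = 6380 − 5000 = +1380 ft.
At 120 ft/°C that is an ISA deviation of 1380/120 = +11.5°C.
ISA temperature at 5000 ft = 15 − 2 × (5000/1000) = 5°C.
OAT = ISA + deviation = 5 + (+11.5) = 16.5°C.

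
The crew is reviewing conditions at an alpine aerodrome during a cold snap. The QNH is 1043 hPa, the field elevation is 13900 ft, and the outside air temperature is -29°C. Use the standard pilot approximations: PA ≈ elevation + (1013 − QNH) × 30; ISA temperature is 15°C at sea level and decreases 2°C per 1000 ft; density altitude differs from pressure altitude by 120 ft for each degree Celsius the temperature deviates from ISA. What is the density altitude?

10840 ft

Pressure altitude = 13900 + (1013 − 1043) × 30 = 13900 + (-900) = 13000 ft.
ISA temperature at 13000 ft = 15 − 2 × (13000/1000) = -11°C.
ISA deviation = -29 − (-11) = -18°C.
Density altitude = 13000 + 120 × (-18) = 10840 ft.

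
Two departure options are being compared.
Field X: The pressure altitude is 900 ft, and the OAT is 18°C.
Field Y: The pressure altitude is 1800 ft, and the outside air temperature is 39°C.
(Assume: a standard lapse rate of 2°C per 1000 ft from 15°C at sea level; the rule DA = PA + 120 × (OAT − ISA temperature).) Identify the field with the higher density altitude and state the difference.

Field X: ISA temp = 13.2°C, deviation +4.8°C, DA = 900 + 120 × 4.8 = 1476 ft.
Field Y: ISA temp = 11.4°C, deviation +27.6°C, DA = 1800 + 120 × 27.6 = 5112 ft.
Field Y is higher by 5112 − 1476 = 3636 ft.

Field Y by 3636 ft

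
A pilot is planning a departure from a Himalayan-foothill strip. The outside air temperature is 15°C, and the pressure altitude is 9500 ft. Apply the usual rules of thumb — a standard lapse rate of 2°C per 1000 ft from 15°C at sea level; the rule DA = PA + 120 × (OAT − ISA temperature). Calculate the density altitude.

ISA temperature at 9500 ft = 15 − 2 × (9500/1000) = -4°C.
ISA deviation = 15 − (-4) = +19°C.
Density altitude = 9500 + 120 × (19) = 9500 + (+2280) = 11780 ft.

11780 ft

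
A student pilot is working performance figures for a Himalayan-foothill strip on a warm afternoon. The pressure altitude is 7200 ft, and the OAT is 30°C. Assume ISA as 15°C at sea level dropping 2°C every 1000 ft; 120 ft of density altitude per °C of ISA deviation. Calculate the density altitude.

10728 ft

ISA temperature at 7200 ft = 15 − 2 × (7200/1000) = 0.6°C.
ISA deviation = 30 − 0.6 = +29.4°C.
Density altitude = 7200 + 120 × (29.4) = 7200 + (+3528) = 10728 ft.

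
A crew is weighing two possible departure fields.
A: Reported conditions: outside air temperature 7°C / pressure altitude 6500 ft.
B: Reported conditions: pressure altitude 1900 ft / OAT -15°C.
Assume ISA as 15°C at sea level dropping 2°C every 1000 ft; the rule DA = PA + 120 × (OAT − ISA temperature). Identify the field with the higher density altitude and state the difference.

A by 8344 ft

A: ISA temp = 2°C, deviation +5°C, DA = 6500 + 120 × 5 = 7100 ft.
B: ISA temp = 11.2°C, deviation -26.2°C, DA = 1900 + 120 × (-26.2) = -1244 ft.
A is higher by 7100 − (-1244) = 8344 ft.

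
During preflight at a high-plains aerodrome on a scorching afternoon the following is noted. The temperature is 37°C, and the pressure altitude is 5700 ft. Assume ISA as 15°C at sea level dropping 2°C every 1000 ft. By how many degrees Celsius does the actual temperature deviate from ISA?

ISA temperature at 5700 ft = 15 − 2 × (5700/1000) = 3.6°C.
Deviation = OAT − ISA = 37 − 3.6 = +33.4°C.

ISA+33.4°C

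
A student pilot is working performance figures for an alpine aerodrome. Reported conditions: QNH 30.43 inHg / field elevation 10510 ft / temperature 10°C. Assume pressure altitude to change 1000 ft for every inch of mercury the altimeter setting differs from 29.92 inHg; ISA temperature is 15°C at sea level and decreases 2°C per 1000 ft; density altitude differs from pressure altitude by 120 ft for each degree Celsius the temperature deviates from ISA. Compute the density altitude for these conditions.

11800 ft

Pressure altitude = 10510 + (29.92 − 30.43) × 1000 = 10510 + (-510) = 10000 ft.
ISA temperature at 10000 ft = 15 − 2 × (10000/1000) = -5°C.
ISA deviation = 10 − (-5) = +15°C.
Density altitude = 10000 + 120 × (15) = 11800 ft.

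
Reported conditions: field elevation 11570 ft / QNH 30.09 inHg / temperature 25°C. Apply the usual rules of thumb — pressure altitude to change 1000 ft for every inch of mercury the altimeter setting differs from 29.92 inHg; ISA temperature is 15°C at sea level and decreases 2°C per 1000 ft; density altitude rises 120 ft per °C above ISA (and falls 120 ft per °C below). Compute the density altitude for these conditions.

15336 ft

Pressure altitude = 11570 + (29.92 − 30.09) × 1000 = 11570 + (-170) = 11400 ft.
ISA temperature at 11400 ft = 15 − 2 × (11400/1000) = -7.8°C.
ISA deviation = 25 − (-7.8) = +32.8°C.
Density altitude = 11400 + 120 × (32.8) = 15336 ft.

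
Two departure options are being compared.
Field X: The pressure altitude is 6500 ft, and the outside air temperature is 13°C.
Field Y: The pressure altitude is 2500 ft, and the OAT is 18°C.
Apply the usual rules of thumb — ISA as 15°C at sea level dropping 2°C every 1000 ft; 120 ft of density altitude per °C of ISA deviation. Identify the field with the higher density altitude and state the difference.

Field X: ISA temp = 2°C, deviation +11°C, DA = 6500 + 120 × 11 = 7820 ft.
Field Y: ISA temp = 10°C, deviation +8°C, DA = 2500 + 120 × 8 = 3460 ft.
Field X is higher by 7820 − 3460 = 4360 ft.

Field X by 4360 ft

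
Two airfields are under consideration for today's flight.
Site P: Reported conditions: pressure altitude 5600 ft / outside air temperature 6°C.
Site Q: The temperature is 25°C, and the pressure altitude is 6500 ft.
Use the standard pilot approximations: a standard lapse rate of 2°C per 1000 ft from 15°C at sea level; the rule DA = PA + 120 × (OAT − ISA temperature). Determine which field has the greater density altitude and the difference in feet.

Site P: ISA temp = 3.8°C, deviation +2.2°C, DA = 5600 + 120 × 2.2 = 5864 ft.
Site Q: ISA temp = 2°C, deviation +23°C, DA = 6500 + 120 × 23 = 9260 ft.
Site Q is higher by 9260 − 5864 = 3396 ft.

Site Q by 3396 ft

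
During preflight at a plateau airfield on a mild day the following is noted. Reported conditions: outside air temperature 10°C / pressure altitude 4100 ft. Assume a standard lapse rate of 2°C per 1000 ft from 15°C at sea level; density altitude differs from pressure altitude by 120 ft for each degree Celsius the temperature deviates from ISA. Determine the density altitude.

4484 ft

ISA temperature at 4100 ft = 15 − 2 × (4100/1000) = 6.8°C.
ISA deviation = 10 − 6.8 = +3.2°C.
Density altitude = 4100 + 120 × (3.2) = 4100 + (+384) = 4484 ft.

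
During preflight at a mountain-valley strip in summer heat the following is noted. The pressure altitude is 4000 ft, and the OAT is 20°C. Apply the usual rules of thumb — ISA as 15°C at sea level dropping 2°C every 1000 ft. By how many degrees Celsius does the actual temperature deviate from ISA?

ISA temperature at 4000 ft = 15 − 2 × (4000/1000) = 7°C.
Deviation = OAT − ISA = 20 − 7 = +13°C.

ISA+13°C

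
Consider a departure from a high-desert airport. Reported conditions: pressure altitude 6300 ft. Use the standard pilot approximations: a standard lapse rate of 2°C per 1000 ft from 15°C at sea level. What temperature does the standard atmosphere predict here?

2.4°C

ISA temperature = 15 − 2 × (6300/1000) = 15 − 12.6 = 2.4°C.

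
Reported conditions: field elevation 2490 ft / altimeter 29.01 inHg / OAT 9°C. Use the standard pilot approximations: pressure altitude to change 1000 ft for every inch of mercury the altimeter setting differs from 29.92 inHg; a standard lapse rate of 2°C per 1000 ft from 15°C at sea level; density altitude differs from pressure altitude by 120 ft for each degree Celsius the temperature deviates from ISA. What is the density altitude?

3496 ft

Pressure altitude = 2490 + (29.92 − 29.01) × 1000 = 2490 + (+910) = 3400 ft.
ISA temperature at 3400 ft = 15 − 2 × (3400/1000) = 8.2°C.
ISA deviation = 9 − 8.2 = +0.8°C.
Density altitude = 3400 + 120 × (0.8) = 3496 ft.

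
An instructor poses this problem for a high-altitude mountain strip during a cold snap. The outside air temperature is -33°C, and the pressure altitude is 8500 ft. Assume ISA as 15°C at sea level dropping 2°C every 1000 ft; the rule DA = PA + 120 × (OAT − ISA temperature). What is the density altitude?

ISA temperature at 8500 ft = 15 − 2 × (8500/1000) = -2°C.
ISA deviation = -33 − (-2) = -31°C.
Density altitude = 8500 + 120 × (-31) = 8500 + (-3720) = 4780 ft.

4780 ft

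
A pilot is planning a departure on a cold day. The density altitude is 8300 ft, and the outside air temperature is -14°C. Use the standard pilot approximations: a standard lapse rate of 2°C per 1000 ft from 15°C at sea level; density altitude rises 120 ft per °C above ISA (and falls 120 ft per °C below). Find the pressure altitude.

9500 ft

DA = PA + 120 × (OAT − (15 − 2·PA/1000)) = PA + 120·OAT − 1800 + 0.24·PA = 1.24·PA + 120·OAT − 1800.
So 1.24·PA = 8300 − 120 × (-14) + 1800 = 11780.
PA = 11780 / 1.24 = 9500 ft.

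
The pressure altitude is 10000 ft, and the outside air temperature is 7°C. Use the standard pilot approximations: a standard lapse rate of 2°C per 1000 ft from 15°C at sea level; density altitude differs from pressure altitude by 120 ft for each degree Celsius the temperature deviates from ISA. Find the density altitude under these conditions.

ISA temperature at 10000 ft = 15 − 2 × (10000/1000) = -5°C.
ISA deviation = 7 − (-5) = +12°C.
Density altitude = 10000 + 120 × (12) = 10000 + (+1440) = 11440 ft.

11440 ft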